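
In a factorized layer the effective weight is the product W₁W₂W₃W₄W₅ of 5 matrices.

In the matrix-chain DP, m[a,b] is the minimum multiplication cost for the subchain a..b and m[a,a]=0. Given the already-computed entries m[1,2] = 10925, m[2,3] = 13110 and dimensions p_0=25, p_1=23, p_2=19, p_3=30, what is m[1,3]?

25175

m[1,3] = min over k∈[1,2] of m[1,k]+m[k+1,3]+p_{0}·p_k·p_{3}.
k=1: 0 + 13110 + 25·23·30 = 30360; k=2: 10925 + 0 + 25·19·30 = 25175.
Minimum: 25175 at k=2.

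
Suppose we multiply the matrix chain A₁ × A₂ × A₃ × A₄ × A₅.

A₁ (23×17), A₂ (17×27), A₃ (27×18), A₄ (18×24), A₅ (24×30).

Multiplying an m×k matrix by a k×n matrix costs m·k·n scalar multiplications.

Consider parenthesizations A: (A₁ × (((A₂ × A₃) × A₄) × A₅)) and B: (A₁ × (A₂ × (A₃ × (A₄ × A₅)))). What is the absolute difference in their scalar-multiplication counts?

13464

Order A = (A₁ × (((A₂ × A₃) × A₄) × A₅)): (A₂ × A₃): 17×27 by 27×18 → 17×18, cost 17·27·18 = 8262; ((A₂ × A₃) × A₄): 17×18 by 18×24 → 17×24, cost 17·18·24 = 7344; cumulative 15606; (((A₂ × A₃) × A₄) × A₅): 17×24 by 24×30 → 17×30, cost 17·24·30 = 12240; cumulative 27846; (A₁ × (((A₂ × A₃) × A₄) × A₅)): 23×17 by 17×30 → 23×30, cost 23·17·30 = 11730; cumulative 39576. Total 39576.
Order B = (A₁ × (A₂ × (A₃ × (A₄ × A₅)))): (A₄ × A₅): 18×24 by 24×30 → 18×30, cost 18·24·30 = 12960; (A₃ × (A₄ × A₅)): 27×18 by 18×30 → 27×30, cost 27·18·30 = 14580; cumulative 27540; (A₂ × (A₃ × (A₄ × A₅))): 17×27 by 27×30 → 17×30, cost 17·27·30 = 13770; cumulative 41310; (A₁ × (A₂ × (A₃ × (A₄ × A₅)))): 23×17 by 17×30 → 23×30, cost 23·17·30 = 11730; cumulative 53040. Total 53040.
Difference: |39576 − 53040| = 13464.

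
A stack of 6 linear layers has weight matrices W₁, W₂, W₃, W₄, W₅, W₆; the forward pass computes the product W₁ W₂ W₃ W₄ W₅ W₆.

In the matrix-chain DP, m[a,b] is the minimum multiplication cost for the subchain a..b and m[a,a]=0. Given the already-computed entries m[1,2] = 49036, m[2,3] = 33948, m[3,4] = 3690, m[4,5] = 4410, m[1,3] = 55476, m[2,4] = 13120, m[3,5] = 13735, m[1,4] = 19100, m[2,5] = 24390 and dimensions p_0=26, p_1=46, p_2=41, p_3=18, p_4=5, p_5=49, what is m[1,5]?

25470

m[1,5] = min over k∈[1,4] of m[1,k]+m[k+1,5]+p_{0}·p_k·p_{5}.
k=1: 0 + 24390 + 26·46·49 = 82994; k=2: 49036 + 13735 + 26·41·49 = 115005; k=3: 55476 + 4410 + 26·18·49 = 82818; k=4: 19100 + 0 + 26·5·49 = 25470.
Minimum: 25470 at k=4.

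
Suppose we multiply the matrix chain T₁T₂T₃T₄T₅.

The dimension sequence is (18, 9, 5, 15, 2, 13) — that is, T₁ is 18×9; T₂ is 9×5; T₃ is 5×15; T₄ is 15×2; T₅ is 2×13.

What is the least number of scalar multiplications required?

Adjacent pairs: T₁T₂ = 18·9·5 = 810; T₂T₃ = 9·5·15 = 675; T₃T₄ = 5·15·2 = 150; T₄T₅ = 15·2·13 = 390.
Length 3: T₁..T₃: k=1: 0+675+18·9·15=3105; k=2: 810+0+18·5·15=2160 → min 2160 | T₂..T₄: k=2: 0+150+9·5·2=240; k=3: 675+0+9·15·2=945 → min 240 | T₃..T₅: k=3: 0+390+5·15·13=1365; k=4: 150+0+5·2·13=280 → min 280.
Length 4: T₁..T₄: k=1: 0+240+18·9·2=564; k=2: 810+150+18·5·2=1140; k=3: 2160+0+18·15·2=2700 → min 564 | T₂..T₅: k=2: 0+280+9·5·13=865; k=3: 675+390+9·15·13=2820; k=4: 240+0+9·2·13=474 → min 474.
Length 5: T₁..T₅: k=1: 0+474+18·9·13=2580; k=2: 810+280+18·5·13=2260; k=3: 2160+390+18·15·13=6060; k=4: 564+0+18·2·13=1032 → min 1032.
Optimal order: ((T₁(T₂(T₃T₄)))T₅) with cost 1032.

1032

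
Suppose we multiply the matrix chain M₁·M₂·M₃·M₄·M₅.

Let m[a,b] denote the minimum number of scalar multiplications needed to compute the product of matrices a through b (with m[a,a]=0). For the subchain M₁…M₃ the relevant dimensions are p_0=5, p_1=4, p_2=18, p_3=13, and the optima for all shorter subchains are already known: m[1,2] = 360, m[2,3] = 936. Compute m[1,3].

1196

m[1,3] = min over k∈[1,2] of m[1,k]+m[k+1,3]+p_{0}·p_k·p_{3}.
k=1: 0 + 936 + 5·4·13 = 1196; k=2: 360 + 0 + 5·18·13 = 1530.
Minimum: 1196 at k=1.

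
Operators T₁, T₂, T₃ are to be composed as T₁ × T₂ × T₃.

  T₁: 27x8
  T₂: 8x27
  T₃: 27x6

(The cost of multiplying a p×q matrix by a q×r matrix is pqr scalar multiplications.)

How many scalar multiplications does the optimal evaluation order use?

Order (T₁ × (T₂ × T₃)): (T₂ × T₃): 8×27 by 27×6 → 8×6, cost 8·27·6 = 1296; (T₁ × (T₂ × T₃)): 27×8 by 8×6 → 27×6, cost 27·8·6 = 1296; cumulative 2592. Total 2592.
Order ((T₁ × T₂) × T₃): (T₁ × T₂): 27×8 by 8×27 → 27×27, cost 27·8·27 = 5832; ((T₁ × T₂) × T₃): 27×27 by 27×6 → 27×6, cost 27·27·6 = 4374; cumulative 10206. Total 10206.
Minimum: 2592.

2592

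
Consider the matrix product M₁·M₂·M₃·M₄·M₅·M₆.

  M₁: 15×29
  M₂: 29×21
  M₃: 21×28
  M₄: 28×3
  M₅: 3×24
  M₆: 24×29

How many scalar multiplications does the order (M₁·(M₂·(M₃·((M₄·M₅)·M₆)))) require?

68832

(M₄·M₅): 28×3 by 3×24 → 28×24, cost 28·3·24 = 2016
((M₄·M₅)·M₆): 28×24 by 24×29 → 28×29, cost 28·24·29 = 19488; cumulative 21504
(M₃·((M₄·M₅)·M₆)): 21×28 by 28×29 → 21×29, cost 21·28·29 = 17052; cumulative 38556
(M₂·(M₃·((M₄·M₅)·M₆))): 29×21 by 21×29 → 29×29, cost 29·21·29 = 17661; cumulative 56217
(M₁·(M₂·(M₃·((M₄·M₅)·M₆)))): 15×29 by 29×29 → 15×29, cost 15·29·29 = 12615; cumulative 68832
Total: 68832 scalar multiplications.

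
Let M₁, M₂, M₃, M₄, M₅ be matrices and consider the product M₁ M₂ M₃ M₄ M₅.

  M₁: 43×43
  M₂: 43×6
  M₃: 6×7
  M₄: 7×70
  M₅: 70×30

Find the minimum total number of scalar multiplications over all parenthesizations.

Adjacent pairs: M₁M₂ = 43·43·6 = 11094; M₂M₃ = 43·6·7 = 1806; M₃M₄ = 6·7·70 = 2940; M₄M₅ = 7·70·30 = 14700.
Length 3: M₁..M₃: k=1: 0+1806+43·43·7=14749; k=2: 11094+0+43·6·7=12900 → min 12900 | M₂..M₄: k=2: 0+2940+43·6·70=21000; k=3: 1806+0+43·7·70=22876 → min 21000 | M₃..M₅: k=3: 0+14700+6·7·30=15960; k=4: 2940+0+6·70·30=15540 → min 15540.
Length 4: M₁..M₄: k=1: 0+21000+43·43·70=150430; k=2: 11094+2940+43·6·70=32094; k=3: 12900+0+43·7·70=33970 → min 32094 | M₂..M₅: k=2: 0+15540+43·6·30=23280; k=3: 1806+14700+43·7·30=25536; k=4: 21000+0+43·70·30=111300 → min 23280.
Length 5: M₁..M₅: k=1: 0+23280+43·43·30=78750; k=2: 11094+15540+43·6·30=34374; k=3: 12900+14700+43·7·30=36630; k=4: 32094+0+43·70·30=122394 → min 34374.
Optimal order: ((M₁ M₂) ((M₃ M₄) M₅)) with cost 34374.

34374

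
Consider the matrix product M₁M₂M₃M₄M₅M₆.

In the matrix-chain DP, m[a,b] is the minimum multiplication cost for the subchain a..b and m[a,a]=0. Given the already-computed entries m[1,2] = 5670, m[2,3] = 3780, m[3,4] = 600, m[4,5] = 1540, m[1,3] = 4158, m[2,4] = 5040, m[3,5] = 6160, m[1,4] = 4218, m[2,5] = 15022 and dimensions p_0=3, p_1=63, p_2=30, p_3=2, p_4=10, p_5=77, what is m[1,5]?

6160

m[1,5] = min over k∈[1,4] of m[1,k]+m[k+1,5]+p_{0}·p_k·p_{5}.
k=1: 0 + 15022 + 3·63·77 = 29575; k=2: 5670 + 6160 + 3·30·77 = 18760; k=3: 4158 + 1540 + 3·2·77 = 6160; k=4: 4218 + 0 + 3·10·77 = 6528.
Minimum: 6160 at k=3.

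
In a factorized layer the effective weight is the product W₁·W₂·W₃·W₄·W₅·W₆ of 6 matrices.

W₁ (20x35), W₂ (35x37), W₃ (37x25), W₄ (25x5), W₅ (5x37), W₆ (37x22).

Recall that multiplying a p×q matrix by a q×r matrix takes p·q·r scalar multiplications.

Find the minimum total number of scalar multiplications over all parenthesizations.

20870

Adjacent pairs: W₁W₂ = 20·35·37 = 25900; W₂W₃ = 35·37·25 = 32375; W₃W₄ = 37·25·5 = 4625; W₄W₅ = 25·5·37 = 4625; W₅W₆ = 5·37·22 = 4070.
Length 3: W₁..W₃: k=1: 0+32375+20·35·25=49875; k=2: 25900+0+20·37·25=44400 → min 44400 | W₂..W₄: k=2: 0+4625+35·37·5=11100; k=3: 32375+0+35·25·5=36750 → min 11100 | W₃..W₅: k=3: 0+4625+37·25·37=38850; k=4: 4625+0+37·5·37=11470 → min 11470 | W₄..W₆: k=4: 0+4070+25·5·22=6820; k=5: 4625+0+25·37·22=24975 → min 6820.
Length 4: W₁..W₄: k=1: 0+11100+20·35·5=14600; k=2: 25900+4625+20·37·5=34225; k=3: 44400+0+20·25·5=46900 → min 14600 | W₂..W₅: k=2: 0+11470+35·37·37=59385; k=3: 32375+4625+35·25·37=69375; k=4: 11100+0+35·5·37=17575 → min 17575 | W₃..W₆: k=3: 0+6820+37·25·22=27170; k=4: 4625+4070+37·5·22=12765; k=5: 11470+0+37·37·22=41588 → min 12765.
Length 5: W₁..W₅: k=1: 0+17575+20·35·37=43475; k=2: 25900+11470+20·37·37=64750; k=3: 44400+4625+20·25·37=67525; k=4: 14600+0+20·5·37=18300 → min 18300 | W₂..W₆: k=2: 0+12765+35·37·22=41255; k=3: 32375+6820+35·25·22=58445; k=4: 11100+4070+35·5·22=19020; k=5: 17575+0+35·37·22=46065 → min 19020.
Length 6: W₁..W₆: k=1: 0+19020+20·35·22=34420; k=2: 25900+12765+20·37·22=54945; k=3: 44400+6820+20·25·22=62220; k=4: 14600+4070+20·5·22=20870; k=5: 18300+0+20·37·22=34580 → min 20870.
Optimal order: ((W₁·(W₂·(W₃·W₄)))·(W₅·W₆)) with cost 20870.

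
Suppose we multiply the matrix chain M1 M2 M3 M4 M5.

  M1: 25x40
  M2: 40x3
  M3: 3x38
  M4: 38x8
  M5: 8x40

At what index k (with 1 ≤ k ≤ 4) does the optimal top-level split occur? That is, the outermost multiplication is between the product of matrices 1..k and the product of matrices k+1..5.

Adjacent pairs: M1M2 = 25·40·3 = 3000; M2M3 = 40·3·38 = 4560; M3M4 = 3·38·8 = 912; M4M5 = 38·8·40 = 12160.
Length 3: M1..M3: k=1: 0+4560+25·40·38=42560; k=2: 3000+0+25·3·38=5850 → min 5850 | M2..M4: k=2: 0+912+40·3·8=1872; k=3: 4560+0+40·38·8=16720 → min 1872 | M3..M5: k=3: 0+12160+3·38·40=16720; k=4: 912+0+3·8·40=1872 → min 1872.
Length 4: M1..M4: k=1: 0+1872+25·40·8=9872; k=2: 3000+912+25·3·8=4512; k=3: 5850+0+25·38·8=13450 → min 4512 | M2..M5: k=2: 0+1872+40·3·40=6672; k=3: 4560+12160+40·38·40=77520; k=4: 1872+0+40·8·40=14672 → min 6672.
Top-level splits: k=1: (M1..M1)·(M2..M5) → 0+6672+25·40·40 = 46672; k=2: (M1..M2)·(M3..M5) → 3000+1872+25·3·40 = 7872; k=3: (M1..M3)·(M4..M5) → 5850+12160+25·38·40 = 56010; k=4: (M1..M4)·(M5..M5) → 4512+0+25·8·40 = 12512.
Best split is after M2, i.e. k = 2.

2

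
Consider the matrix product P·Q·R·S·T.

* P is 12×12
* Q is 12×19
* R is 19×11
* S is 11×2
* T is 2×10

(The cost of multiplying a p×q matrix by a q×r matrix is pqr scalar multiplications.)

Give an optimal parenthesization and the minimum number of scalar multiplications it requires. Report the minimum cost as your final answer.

Adjacent pairs: PQ = 12·12·19 = 2736; QR = 12·19·11 = 2508; RS = 19·11·2 = 418; ST = 11·2·10 = 220.
Length 3: P..R: k=1: 0+2508+12·12·11=4092; k=2: 2736+0+12·19·11=5244 → min 4092 | Q..S: k=2: 0+418+12·19·2=874; k=3: 2508+0+12·11·2=2772 → min 874 | R..T: k=3: 0+220+19·11·10=2310; k=4: 418+0+19·2·10=798 → min 798.
Length 4: P..S: k=1: 0+874+12·12·2=1162; k=2: 2736+418+12·19·2=3610; k=3: 4092+0+12·11·2=4356 → min 1162 | Q..T: k=2: 0+798+12·19·10=3078; k=3: 2508+220+12·11·10=4048; k=4: 874+0+12·2·10=1114 → min 1114.
Length 5: P..T: k=1: 0+1114+12·12·10=2554; k=2: 2736+798+12·19·10=5814; k=3: 4092+220+12·11·10=5632; k=4: 1162+0+12·2·10=1402 → min 1402.
Optimal parenthesization: ((P·(Q·(R·S)))·T) with cost 1402.

1402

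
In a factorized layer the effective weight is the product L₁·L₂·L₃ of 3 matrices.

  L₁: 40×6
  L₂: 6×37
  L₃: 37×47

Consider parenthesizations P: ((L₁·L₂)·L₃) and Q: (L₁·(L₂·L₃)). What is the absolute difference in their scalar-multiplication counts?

Order P = ((L₁·L₂)·L₃): (L₁·L₂): 40×6 by 6×37 → 40×37, cost 40·6·37 = 8880; ((L₁·L₂)·L₃): 40×37 by 37×47 → 40×47, cost 40·37·47 = 69560; cumulative 78440. Total 78440.
Order Q = (L₁·(L₂·L₃)): (L₂·L₃): 6×37 by 37×47 → 6×47, cost 6·37·47 = 10434; (L₁·(L₂·L₃)): 40×6 by 6×47 → 40×47, cost 40·6·47 = 11280; cumulative 21714. Total 21714.
Difference: |78440 − 21714| = 56726.

56726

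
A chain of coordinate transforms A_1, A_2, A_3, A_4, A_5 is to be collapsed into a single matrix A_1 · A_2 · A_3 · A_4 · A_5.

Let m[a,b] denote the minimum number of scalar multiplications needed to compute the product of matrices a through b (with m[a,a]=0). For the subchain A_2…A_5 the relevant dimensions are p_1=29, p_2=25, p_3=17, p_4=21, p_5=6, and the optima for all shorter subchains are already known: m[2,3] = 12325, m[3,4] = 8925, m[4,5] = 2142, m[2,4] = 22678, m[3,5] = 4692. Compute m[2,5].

m[2,5] = min over k∈[2,4] of m[2,k]+m[k+1,5]+p_{1}·p_k·p_{5}.
k=2: 0 + 4692 + 29·25·6 = 9042; k=3: 12325 + 2142 + 29·17·6 = 17425; k=4: 22678 + 0 + 29·21·6 = 26332.
Minimum: 9042 at k=2.

9042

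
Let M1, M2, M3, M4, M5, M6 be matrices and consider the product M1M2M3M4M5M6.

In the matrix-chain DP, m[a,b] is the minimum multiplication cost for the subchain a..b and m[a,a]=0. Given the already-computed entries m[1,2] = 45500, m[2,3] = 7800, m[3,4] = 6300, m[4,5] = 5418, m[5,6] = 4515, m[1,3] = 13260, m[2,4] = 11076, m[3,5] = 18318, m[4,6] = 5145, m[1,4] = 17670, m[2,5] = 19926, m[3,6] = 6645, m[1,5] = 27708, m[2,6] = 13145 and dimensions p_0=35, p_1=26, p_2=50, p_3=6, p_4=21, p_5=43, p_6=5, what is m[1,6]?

m[1,6] = min over k∈[1,5] of m[1,k]+m[k+1,6]+p_{0}·p_k·p_{6}.
k=1: 0 + 13145 + 35·26·5 = 17695; k=2: 45500 + 6645 + 35·50·5 = 60895; k=3: 13260 + 5145 + 35·6·5 = 19455; k=4: 17670 + 4515 + 35·21·5 = 25860; k=5: 27708 + 0 + 35·43·5 = 35233.
Minimum: 17695 at k=1.

17695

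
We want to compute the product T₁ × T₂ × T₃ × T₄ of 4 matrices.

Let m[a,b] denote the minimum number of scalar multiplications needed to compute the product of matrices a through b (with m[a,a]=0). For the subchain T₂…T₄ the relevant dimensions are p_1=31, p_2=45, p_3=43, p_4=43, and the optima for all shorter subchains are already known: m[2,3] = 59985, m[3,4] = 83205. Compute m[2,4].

m[2,4] = min over k∈[2,3] of m[2,k]+m[k+1,4]+p_{1}·p_k·p_{4}.
k=2: 0 + 83205 + 31·45·43 = 143190; k=3: 59985 + 0 + 31·43·43 = 117304.
Minimum: 117304 at k=3.

117304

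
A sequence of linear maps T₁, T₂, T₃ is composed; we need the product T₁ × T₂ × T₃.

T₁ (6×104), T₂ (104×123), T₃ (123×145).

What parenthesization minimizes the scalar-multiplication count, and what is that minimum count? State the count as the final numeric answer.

(T₁ × (T₂ × T₃)): cost 1945320.
((T₁ × T₂) × T₃): cost 183762.
Optimal: ((T₁ × T₂) × T₃) with cost 183762.

183762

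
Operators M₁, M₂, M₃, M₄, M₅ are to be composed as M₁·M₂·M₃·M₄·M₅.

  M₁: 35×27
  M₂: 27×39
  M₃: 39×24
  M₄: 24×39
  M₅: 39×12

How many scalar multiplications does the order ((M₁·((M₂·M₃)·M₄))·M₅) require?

(M₂·M₃): 27×39 by 39×24 → 27×24, cost 27·39·24 = 25272
((M₂·M₃)·M₄): 27×24 by 24×39 → 27×39, cost 27·24·39 = 25272; cumulative 50544
(M₁·((M₂·M₃)·M₄)): 35×27 by 27×39 → 35×39, cost 35·27·39 = 36855; cumulative 87399
((M₁·((M₂·M₃)·M₄))·M₅): 35×39 by 39×12 → 35×12, cost 35·39·12 = 16380; cumulative 103779
Total: 103779 scalar multiplications.

103779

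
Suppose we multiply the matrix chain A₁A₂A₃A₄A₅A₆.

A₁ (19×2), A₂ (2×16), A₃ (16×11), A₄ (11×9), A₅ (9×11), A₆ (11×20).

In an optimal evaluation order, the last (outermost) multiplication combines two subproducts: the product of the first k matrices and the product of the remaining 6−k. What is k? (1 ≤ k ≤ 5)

Adjacent pairs: A₁A₂ = 19·2·16 = 608; A₂A₃ = 2·16·11 = 352; A₃A₄ = 16·11·9 = 1584; A₄A₅ = 11·9·11 = 1089; A₅A₆ = 9·11·20 = 1980.
Length 3: A₁..A₃: k=1: 0+352+19·2·11=770; k=2: 608+0+19·16·11=3952 → min 770 | A₂..A₄: k=2: 0+1584+2·16·9=1872; k=3: 352+0+2·11·9=550 → min 550 | A₃..A₅: k=3: 0+1089+16·11·11=3025; k=4: 1584+0+16·9·11=3168 → min 3025 | A₄..A₆: k=4: 0+1980+11·9·20=3960; k=5: 1089+0+11·11·20=3509 → min 3509.
Length 4: A₁..A₄: k=1: 0+550+19·2·9=892; k=2: 608+1584+19·16·9=4928; k=3: 770+0+19·11·9=2651 → min 892 | A₂..A₅: k=2: 0+3025+2·16·11=3377; k=3: 352+1089+2·11·11=1683; k=4: 550+0+2·9·11=748 → min 748 | A₃..A₆: k=3: 0+3509+16·11·20=7029; k=4: 1584+1980+16·9·20=6444; k=5: 3025+0+16·11·20=6545 → min 6444.
Length 5: A₁..A₅: k=1: 0+748+19·2·11=1166; k=2: 608+3025+19·16·11=6977; k=3: 770+1089+19·11·11=4158; k=4: 892+0+19·9·11=2773 → min 1166 | A₂..A₆: k=2: 0+6444+2·16·20=7084; k=3: 352+3509+2·11·20=4301; k=4: 550+1980+2·9·20=2890; k=5: 748+0+2·11·20=1188 → min 1188.
Top-level splits: k=1: (A₁..A₁)·(A₂..A₆) → 0+1188+19·2·20 = 1948; k=2: (A₁..A₂)·(A₃..A₆) → 608+6444+19·16·20 = 13132; k=3: (A₁..A₃)·(A₄..A₆) → 770+3509+19·11·20 = 8459; k=4: (A₁..A₄)·(A₅..A₆) → 892+1980+19·9·20 = 6292; k=5: (A₁..A₅)·(A₆..A₆) → 1166+0+19·11·20 = 5346.
Best split is after A₁, i.e. k = 1.

1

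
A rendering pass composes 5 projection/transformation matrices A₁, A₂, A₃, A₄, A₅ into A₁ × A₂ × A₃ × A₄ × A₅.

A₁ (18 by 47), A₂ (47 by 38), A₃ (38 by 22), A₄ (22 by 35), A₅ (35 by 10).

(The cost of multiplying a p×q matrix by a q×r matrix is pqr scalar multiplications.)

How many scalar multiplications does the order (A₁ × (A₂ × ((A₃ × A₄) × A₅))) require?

(A₃ × A₄): 38×22 by 22×35 → 38×35, cost 38·22·35 = 29260
((A₃ × A₄) × A₅): 38×35 by 35×10 → 38×10, cost 38·35·10 = 13300; cumulative 42560
(A₂ × ((A₃ × A₄) × A₅)): 47×38 by 38×10 → 47×10, cost 47·38·10 = 17860; cumulative 60420
(A₁ × (A₂ × ((A₃ × A₄) × A₅))): 18×47 by 47×10 → 18×10, cost 18·47·10 = 8460; cumulative 68880
Total: 68880 scalar multiplications.

68880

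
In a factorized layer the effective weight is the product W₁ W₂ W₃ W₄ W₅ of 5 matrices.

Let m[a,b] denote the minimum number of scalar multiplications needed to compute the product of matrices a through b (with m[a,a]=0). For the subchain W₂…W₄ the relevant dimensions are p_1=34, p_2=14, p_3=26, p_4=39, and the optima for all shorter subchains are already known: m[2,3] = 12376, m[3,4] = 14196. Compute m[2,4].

m[2,4] = min over k∈[2,3] of m[2,k]+m[k+1,4]+p_{1}·p_k·p_{4}.
k=2: 0 + 14196 + 34·14·39 = 32760; k=3: 12376 + 0 + 34·26·39 = 46852.
Minimum: 32760 at k=2.

32760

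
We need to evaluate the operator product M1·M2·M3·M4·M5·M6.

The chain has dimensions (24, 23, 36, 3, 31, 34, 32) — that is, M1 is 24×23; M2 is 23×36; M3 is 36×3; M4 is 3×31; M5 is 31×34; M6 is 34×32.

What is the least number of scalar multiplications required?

12870

Adjacent pairs: M1M2 = 24·23·36 = 19872; M2M3 = 23·36·3 = 2484; M3M4 = 36·3·31 = 3348; M4M5 = 3·31·34 = 3162; M5M6 = 31·34·32 = 33728.
Length 3: M1..M3: k=1: 0+2484+24·23·3=4140; k=2: 19872+0+24·36·3=22464 → min 4140 | M2..M4: k=2: 0+3348+23·36·31=29016; k=3: 2484+0+23·3·31=4623 → min 4623 | M3..M5: k=3: 0+3162+36·3·34=6834; k=4: 3348+0+36·31·34=41292 → min 6834 | M4..M6: k=4: 0+33728+3·31·32=36704; k=5: 3162+0+3·34·32=6426 → min 6426.
Length 4: M1..M4: k=1: 0+4623+24·23·31=21735; k=2: 19872+3348+24·36·31=50004; k=3: 4140+0+24·3·31=6372 → min 6372 | M2..M5: k=2: 0+6834+23·36·34=34986; k=3: 2484+3162+23·3·34=7992; k=4: 4623+0+23·31·34=28865 → min 7992 | M3..M6: k=3: 0+6426+36·3·32=9882; k=4: 3348+33728+36·31·32=72788; k=5: 6834+0+36·34·32=46002 → min 9882.
Length 5: M1..M5: k=1: 0+7992+24·23·34=26760; k=2: 19872+6834+24·36·34=56082; k=3: 4140+3162+24·3·34=9750; k=4: 6372+0+24·31·34=31668 → min 9750 | M2..M6: k=2: 0+9882+23·36·32=36378; k=3: 2484+6426+23·3·32=11118; k=4: 4623+33728+23·31·32=61167; k=5: 7992+0+23·34·32=33016 → min 11118.
Length 6: M1..M6: k=1: 0+11118+24·23·32=28782; k=2: 19872+9882+24·36·32=57402; k=3: 4140+6426+24·3·32=12870; k=4: 6372+33728+24·31·32=63908; k=5: 9750+0+24·34·32=35862 → min 12870.
Optimal order: ((M1·(M2·M3))·((M4·M5)·M6)) with cost 12870.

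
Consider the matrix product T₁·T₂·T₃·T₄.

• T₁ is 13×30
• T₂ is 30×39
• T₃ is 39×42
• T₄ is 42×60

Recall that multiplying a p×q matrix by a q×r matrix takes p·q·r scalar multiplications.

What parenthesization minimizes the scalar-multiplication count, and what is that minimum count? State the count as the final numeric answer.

69264

Adjacent pairs: T₁T₂ = 13·30·39 = 15210; T₂T₃ = 30·39·42 = 49140; T₃T₄ = 39·42·60 = 98280.
Length 3: T₁..T₃: k=1: 0+49140+13·30·42=65520; k=2: 15210+0+13·39·42=36504 → min 36504 | T₂..T₄: k=2: 0+98280+30·39·60=168480; k=3: 49140+0+30·42·60=124740 → min 124740.
Length 4: T₁..T₄: k=1: 0+124740+13·30·60=148140; k=2: 15210+98280+13·39·60=143910; k=3: 36504+0+13·42·60=69264 → min 69264.
Optimal parenthesization: (((T₁·T₂)·T₃)·T₄) with cost 69264.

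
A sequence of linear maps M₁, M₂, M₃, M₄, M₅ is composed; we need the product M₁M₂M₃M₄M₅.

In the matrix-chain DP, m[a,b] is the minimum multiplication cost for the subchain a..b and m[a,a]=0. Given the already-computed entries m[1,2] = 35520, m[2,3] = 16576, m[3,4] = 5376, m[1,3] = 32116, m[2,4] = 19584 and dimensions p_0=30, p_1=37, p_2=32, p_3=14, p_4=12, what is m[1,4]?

32904

m[1,4] = min over k∈[1,3] of m[1,k]+m[k+1,4]+p_{0}·p_k·p_{4}.
k=1: 0 + 19584 + 30·37·12 = 32904; k=2: 35520 + 5376 + 30·32·12 = 52416; k=3: 32116 + 0 + 30·14·12 = 37156.
Minimum: 32904 at k=1.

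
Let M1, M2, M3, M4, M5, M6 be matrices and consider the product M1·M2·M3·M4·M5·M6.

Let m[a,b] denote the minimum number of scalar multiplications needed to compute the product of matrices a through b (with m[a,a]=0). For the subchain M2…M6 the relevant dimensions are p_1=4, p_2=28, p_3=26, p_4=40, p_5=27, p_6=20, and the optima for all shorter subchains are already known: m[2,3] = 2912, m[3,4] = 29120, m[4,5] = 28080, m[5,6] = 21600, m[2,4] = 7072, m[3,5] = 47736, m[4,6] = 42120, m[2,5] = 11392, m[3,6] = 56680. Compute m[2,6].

m[2,6] = min over k∈[2,5] of m[2,k]+m[k+1,6]+p_{1}·p_k·p_{6}.
k=2: 0 + 56680 + 4·28·20 = 58920; k=3: 2912 + 42120 + 4·26·20 = 47112; k=4: 7072 + 21600 + 4·40·20 = 31872; k=5: 11392 + 0 + 4·27·20 = 13552.
Minimum: 13552 at k=5.

13552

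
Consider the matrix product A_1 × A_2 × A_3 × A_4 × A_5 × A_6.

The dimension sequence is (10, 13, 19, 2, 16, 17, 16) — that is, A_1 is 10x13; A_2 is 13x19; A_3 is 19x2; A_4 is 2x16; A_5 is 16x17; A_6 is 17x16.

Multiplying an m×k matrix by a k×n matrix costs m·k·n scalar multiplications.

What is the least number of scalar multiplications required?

2162

Adjacent pairs: A_1A_2 = 10·13·19 = 2470; A_2A_3 = 13·19·2 = 494; A_3A_4 = 19·2·16 = 608; A_4A_5 = 2·16·17 = 544; A_5A_6 = 16·17·16 = 4352.
Length 3: A_1..A_3: k=1: 0+494+10·13·2=754; k=2: 2470+0+10·19·2=2850 → min 754 | A_2..A_4: k=2: 0+608+13·19·16=4560; k=3: 494+0+13·2·16=910 → min 910 | A_3..A_5: k=3: 0+544+19·2·17=1190; k=4: 608+0+19·16·17=5776 → min 1190 | A_4..A_6: k=4: 0+4352+2·16·16=4864; k=5: 544+0+2·17·16=1088 → min 1088.
Length 4: A_1..A_4: k=1: 0+910+10·13·16=2990; k=2: 2470+608+10·19·16=6118; k=3: 754+0+10·2·16=1074 → min 1074 | A_2..A_5: k=2: 0+1190+13·19·17=5389; k=3: 494+544+13·2·17=1480; k=4: 910+0+13·16·17=4446 → min 1480 | A_3..A_6: k=3: 0+1088+19·2·16=1696; k=4: 608+4352+19·16·16=9824; k=5: 1190+0+19·17·16=6358 → min 1696.
Length 5: A_1..A_5: k=1: 0+1480+10·13·17=3690; k=2: 2470+1190+10·19·17=6890; k=3: 754+544+10·2·17=1638; k=4: 1074+0+10·16·17=3794 → min 1638 | A_2..A_6: k=2: 0+1696+13·19·16=5648; k=3: 494+1088+13·2·16=1998; k=4: 910+4352+13·16·16=8590; k=5: 1480+0+13·17·16=5016 → min 1998.
Length 6: A_1..A_6: k=1: 0+1998+10·13·16=4078; k=2: 2470+1696+10·19·16=7206; k=3: 754+1088+10·2·16=2162; k=4: 1074+4352+10·16·16=7986; k=5: 1638+0+10·17·16=4358 → min 2162.
Optimal order: ((A_1 × (A_2 × A_3)) × ((A_4 × A_5) × A_6)) with cost 2162.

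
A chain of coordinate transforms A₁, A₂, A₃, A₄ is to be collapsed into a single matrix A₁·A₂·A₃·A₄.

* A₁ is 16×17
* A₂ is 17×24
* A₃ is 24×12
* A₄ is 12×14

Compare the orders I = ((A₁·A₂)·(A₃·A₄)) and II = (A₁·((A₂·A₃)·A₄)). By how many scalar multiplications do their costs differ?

4376

Order I = ((A₁·A₂)·(A₃·A₄)): (A₁·A₂): 16×17 by 17×24 → 16×24, cost 16·17·24 = 6528; (A₃·A₄): 24×12 by 12×14 → 24×14, cost 24·12·14 = 4032; ((A₁·A₂)·(A₃·A₄)): 16×24 by 24×14 → 16×14, cost 16·24·14 = 5376; cumulative 15936. Total 15936.
Order II = (A₁·((A₂·A₃)·A₄)): (A₂·A₃): 17×24 by 24×12 → 17×12, cost 17·24·12 = 4896; ((A₂·A₃)·A₄): 17×12 by 12×14 → 17×14, cost 17·12·14 = 2856; cumulative 7752; (A₁·((A₂·A₃)·A₄)): 16×17 by 17×14 → 16×14, cost 16·17·14 = 3808; cumulative 11560. Total 11560.
Difference: |15936 − 11560| = 4376.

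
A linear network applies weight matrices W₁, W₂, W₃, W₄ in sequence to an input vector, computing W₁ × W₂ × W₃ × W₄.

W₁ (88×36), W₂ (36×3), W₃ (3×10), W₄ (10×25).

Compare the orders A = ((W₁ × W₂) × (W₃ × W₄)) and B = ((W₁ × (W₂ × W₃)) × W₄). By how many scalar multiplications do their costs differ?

37906

Order A = ((W₁ × W₂) × (W₃ × W₄)): (W₁ × W₂): 88×36 by 36×3 → 88×3, cost 88·36·3 = 9504; (W₃ × W₄): 3×10 by 10×25 → 3×25, cost 3·10·25 = 750; ((W₁ × W₂) × (W₃ × W₄)): 88×3 by 3×25 → 88×25, cost 88·3·25 = 6600; cumulative 16854. Total 16854.
Order B = ((W₁ × (W₂ × W₃)) × W₄): (W₂ × W₃): 36×3 by 3×10 → 36×10, cost 36·3·10 = 1080; (W₁ × (W₂ × W₃)): 88×36 by 36×10 → 88×10, cost 88·36·10 = 31680; cumulative 32760; ((W₁ × (W₂ × W₃)) × W₄): 88×10 by 10×25 → 88×25, cost 88·10·25 = 22000; cumulative 54760. Total 54760.
Difference: |16854 − 54760| = 37906.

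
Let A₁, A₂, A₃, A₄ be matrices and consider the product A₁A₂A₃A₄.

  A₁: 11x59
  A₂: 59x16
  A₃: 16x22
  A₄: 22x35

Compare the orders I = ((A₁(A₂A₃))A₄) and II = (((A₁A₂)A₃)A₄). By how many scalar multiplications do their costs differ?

Order I = ((A₁(A₂A₃))A₄): (A₂A₃): 59×16 by 16×22 → 59×22, cost 59·16·22 = 20768; (A₁(A₂A₃)): 11×59 by 59×22 → 11×22, cost 11·59·22 = 14278; cumulative 35046; ((A₁(A₂A₃))A₄): 11×22 by 22×35 → 11×35, cost 11·22·35 = 8470; cumulative 43516. Total 43516.
Order II = (((A₁A₂)A₃)A₄): (A₁A₂): 11×59 by 59×16 → 11×16, cost 11·59·16 = 10384; ((A₁A₂)A₃): 11×16 by 16×22 → 11×22, cost 11·16·22 = 3872; cumulative 14256; (((A₁A₂)A₃)A₄): 11×22 by 22×35 → 11×35, cost 11·22·35 = 8470; cumulative 22726. Total 22726.
Difference: |43516 − 22726| = 20790.

20790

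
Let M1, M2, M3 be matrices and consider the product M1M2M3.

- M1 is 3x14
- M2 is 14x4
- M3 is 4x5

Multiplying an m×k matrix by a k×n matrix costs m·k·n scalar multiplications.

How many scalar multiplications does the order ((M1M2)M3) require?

(M1M2): 3×14 by 14×4 → 3×4, cost 3·14·4 = 168
((M1M2)M3): 3×4 by 4×5 → 3×5, cost 3·4·5 = 60; cumulative 228
Total: 228 scalar multiplications.

228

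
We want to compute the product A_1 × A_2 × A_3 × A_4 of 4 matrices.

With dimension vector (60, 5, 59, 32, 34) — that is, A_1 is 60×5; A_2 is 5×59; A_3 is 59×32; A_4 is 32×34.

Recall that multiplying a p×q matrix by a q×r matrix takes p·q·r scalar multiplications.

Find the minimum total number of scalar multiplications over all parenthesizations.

25080

Adjacent pairs: A_1A_2 = 60·5·59 = 17700; A_2A_3 = 5·59·32 = 9440; A_3A_4 = 59·32·34 = 64192.
Length 3: A_1..A_3: k=1: 0+9440+60·5·32=19040; k=2: 17700+0+60·59·32=130980 → min 19040 | A_2..A_4: k=2: 0+64192+5·59·34=74222; k=3: 9440+0+5·32·34=14880 → min 14880.
Length 4: A_1..A_4: k=1: 0+14880+60·5·34=25080; k=2: 17700+64192+60·59·34=202252; k=3: 19040+0+60·32·34=84320 → min 25080.
Optimal order: (A_1 × ((A_2 × A_3) × A_4)) with cost 25080.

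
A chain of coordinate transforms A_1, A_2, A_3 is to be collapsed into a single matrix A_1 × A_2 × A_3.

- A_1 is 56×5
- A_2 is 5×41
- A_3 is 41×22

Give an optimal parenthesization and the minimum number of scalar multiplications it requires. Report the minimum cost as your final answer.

10670

(A_1 × (A_2 × A_3)): cost 10670.
((A_1 × A_2) × A_3): cost 61992.
Optimal: (A_1 × (A_2 × A_3)) with cost 10670.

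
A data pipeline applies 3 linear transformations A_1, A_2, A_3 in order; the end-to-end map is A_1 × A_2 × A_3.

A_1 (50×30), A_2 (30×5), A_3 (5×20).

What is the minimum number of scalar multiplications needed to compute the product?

Order (A_1 × (A_2 × A_3)): (A_2 × A_3): 30×5 by 5×20 → 30×20, cost 30·5·20 = 3000; (A_1 × (A_2 × A_3)): 50×30 by 30×20 → 50×20, cost 50·30·20 = 30000; cumulative 33000. Total 33000.
Order ((A_1 × A_2) × A_3): (A_1 × A_2): 50×30 by 30×5 → 50×5, cost 50·30·5 = 7500; ((A_1 × A_2) × A_3): 50×5 by 5×20 → 50×20, cost 50·5·20 = 5000; cumulative 12500. Total 12500.
Minimum: 12500.

12500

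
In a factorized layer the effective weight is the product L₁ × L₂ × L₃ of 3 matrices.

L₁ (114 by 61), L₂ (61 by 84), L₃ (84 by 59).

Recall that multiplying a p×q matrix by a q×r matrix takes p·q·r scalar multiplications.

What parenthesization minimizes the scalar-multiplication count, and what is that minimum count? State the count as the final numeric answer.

(L₁ × (L₂ × L₃)): cost 712602.
((L₁ × L₂) × L₃): cost 1149120.
Optimal: (L₁ × (L₂ × L₃)) with cost 712602.

712602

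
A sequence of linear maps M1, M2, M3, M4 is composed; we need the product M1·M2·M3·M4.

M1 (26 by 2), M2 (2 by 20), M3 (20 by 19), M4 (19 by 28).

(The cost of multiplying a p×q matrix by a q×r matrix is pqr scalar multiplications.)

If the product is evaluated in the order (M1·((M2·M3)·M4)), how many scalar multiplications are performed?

(M2·M3): 2×20 by 20×19 → 2×19, cost 2·20·19 = 760
((M2·M3)·M4): 2×19 by 19×28 → 2×28, cost 2·19·28 = 1064; cumulative 1824
(M1·((M2·M3)·M4)): 26×2 by 2×28 → 26×28, cost 26·2·28 = 1456; cumulative 3280
Total: 3280 scalar multiplications.

3280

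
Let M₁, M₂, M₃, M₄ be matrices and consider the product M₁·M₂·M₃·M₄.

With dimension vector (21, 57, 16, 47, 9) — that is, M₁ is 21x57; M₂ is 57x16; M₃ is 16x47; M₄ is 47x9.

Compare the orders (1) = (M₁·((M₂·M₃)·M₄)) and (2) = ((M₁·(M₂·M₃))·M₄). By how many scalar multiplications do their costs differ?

Order (1) = (M₁·((M₂·M₃)·M₄)): (M₂·M₃): 57×16 by 16×47 → 57×47, cost 57·16·47 = 42864; ((M₂·M₃)·M₄): 57×47 by 47×9 → 57×9, cost 57·47·9 = 24111; cumulative 66975; (M₁·((M₂·M₃)·M₄)): 21×57 by 57×9 → 21×9, cost 21·57·9 = 10773; cumulative 77748. Total 77748.
Order (2) = ((M₁·(M₂·M₃))·M₄): (M₂·M₃): 57×16 by 16×47 → 57×47, cost 57·16·47 = 42864; (M₁·(M₂·M₃)): 21×57 by 57×47 → 21×47, cost 21·57·47 = 56259; cumulative 99123; ((M₁·(M₂·M₃))·M₄): 21×47 by 47×9 → 21×9, cost 21·47·9 = 8883; cumulative 108006. Total 108006.
Difference: |77748 − 108006| = 30258.

30258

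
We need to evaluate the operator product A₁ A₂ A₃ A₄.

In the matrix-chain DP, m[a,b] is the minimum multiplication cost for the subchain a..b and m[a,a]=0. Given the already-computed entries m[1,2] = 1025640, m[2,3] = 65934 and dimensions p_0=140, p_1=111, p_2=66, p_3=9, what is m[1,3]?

205794

m[1,3] = min over k∈[1,2] of m[1,k]+m[k+1,3]+p_{0}·p_k·p_{3}.
k=1: 0 + 65934 + 140·111·9 = 205794; k=2: 1025640 + 0 + 140·66·9 = 1108800.
Minimum: 205794 at k=1.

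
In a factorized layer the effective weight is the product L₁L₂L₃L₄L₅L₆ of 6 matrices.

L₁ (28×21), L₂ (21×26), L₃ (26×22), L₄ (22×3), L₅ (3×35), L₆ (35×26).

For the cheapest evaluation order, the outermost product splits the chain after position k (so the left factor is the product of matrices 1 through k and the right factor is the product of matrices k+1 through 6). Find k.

Adjacent pairs: L₁L₂ = 28·21·26 = 15288; L₂L₃ = 21·26·22 = 12012; L₃L₄ = 26·22·3 = 1716; L₄L₅ = 22·3·35 = 2310; L₅L₆ = 3·35·26 = 2730.
Length 3: L₁..L₃: k=1: 0+12012+28·21·22=24948; k=2: 15288+0+28·26·22=31304 → min 24948 | L₂..L₄: k=2: 0+1716+21·26·3=3354; k=3: 12012+0+21·22·3=13398 → min 3354 | L₃..L₅: k=3: 0+2310+26·22·35=22330; k=4: 1716+0+26·3·35=4446 → min 4446 | L₄..L₆: k=4: 0+2730+22·3·26=4446; k=5: 2310+0+22·35·26=22330 → min 4446.
Length 4: L₁..L₄: k=1: 0+3354+28·21·3=5118; k=2: 15288+1716+28·26·3=19188; k=3: 24948+0+28·22·3=26796 → min 5118 | L₂..L₅: k=2: 0+4446+21·26·35=23556; k=3: 12012+2310+21·22·35=30492; k=4: 3354+0+21·3·35=5559 → min 5559 | L₃..L₆: k=3: 0+4446+26·22·26=19318; k=4: 1716+2730+26·3·26=6474; k=5: 4446+0+26·35·26=28106 → min 6474.
Length 5: L₁..L₅: k=1: 0+5559+28·21·35=26139; k=2: 15288+4446+28·26·35=45214; k=3: 24948+2310+28·22·35=48818; k=4: 5118+0+28·3·35=8058 → min 8058 | L₂..L₆: k=2: 0+6474+21·26·26=20670; k=3: 12012+4446+21·22·26=28470; k=4: 3354+2730+21·3·26=7722; k=5: 5559+0+21·35·26=24669 → min 7722.
Top-level splits: k=1: (L₁..L₁)·(L₂..L₆) → 0+7722+28·21·26 = 23010; k=2: (L₁..L₂)·(L₃..L₆) → 15288+6474+28·26·26 = 40690; k=3: (L₁..L₃)·(L₄..L₆) → 24948+4446+28·22·26 = 45410; k=4: (L₁..L₄)·(L₅..L₆) → 5118+2730+28·3·26 = 10032; k=5: (L₁..L₅)·(L₆..L₆) → 8058+0+28·35·26 = 33538.
Best split is after L₄, i.e. k = 4.

4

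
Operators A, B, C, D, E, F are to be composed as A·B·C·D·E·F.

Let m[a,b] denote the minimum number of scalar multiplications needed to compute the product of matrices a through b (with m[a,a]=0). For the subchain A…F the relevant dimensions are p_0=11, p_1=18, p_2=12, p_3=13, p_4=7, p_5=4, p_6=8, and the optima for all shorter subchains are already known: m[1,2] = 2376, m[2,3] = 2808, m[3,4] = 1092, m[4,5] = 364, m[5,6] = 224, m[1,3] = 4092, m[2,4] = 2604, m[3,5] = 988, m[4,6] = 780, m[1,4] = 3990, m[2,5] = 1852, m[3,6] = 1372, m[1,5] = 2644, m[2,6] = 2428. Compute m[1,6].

m[1,6] = min over k∈[1,5] of m[1,k]+m[k+1,6]+p_{0}·p_k·p_{6}.
k=1: 0 + 2428 + 11·18·8 = 4012; k=2: 2376 + 1372 + 11·12·8 = 4804; k=3: 4092 + 780 + 11·13·8 = 6016; k=4: 3990 + 224 + 11·7·8 = 4830; k=5: 2644 + 0 + 11·4·8 = 2996.
Minimum: 2996 at k=5.

2996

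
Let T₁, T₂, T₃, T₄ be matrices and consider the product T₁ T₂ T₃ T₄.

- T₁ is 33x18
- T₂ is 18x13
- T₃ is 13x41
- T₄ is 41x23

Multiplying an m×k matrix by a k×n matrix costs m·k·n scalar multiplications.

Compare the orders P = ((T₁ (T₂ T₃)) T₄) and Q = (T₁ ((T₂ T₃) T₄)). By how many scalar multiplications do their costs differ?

Order P = ((T₁ (T₂ T₃)) T₄): (T₂ T₃): 18×13 by 13×41 → 18×41, cost 18·13·41 = 9594; (T₁ (T₂ T₃)): 33×18 by 18×41 → 33×41, cost 33·18·41 = 24354; cumulative 33948; ((T₁ (T₂ T₃)) T₄): 33×41 by 41×23 → 33×23, cost 33·41·23 = 31119; cumulative 65067. Total 65067.
Order Q = (T₁ ((T₂ T₃) T₄)): (T₂ T₃): 18×13 by 13×41 → 18×41, cost 18·13·41 = 9594; ((T₂ T₃) T₄): 18×41 by 41×23 → 18×23, cost 18·41·23 = 16974; cumulative 26568; (T₁ ((T₂ T₃) T₄)): 33×18 by 18×23 → 33×23, cost 33·18·23 = 13662; cumulative 40230. Total 40230.
Difference: |65067 − 40230| = 24837.

24837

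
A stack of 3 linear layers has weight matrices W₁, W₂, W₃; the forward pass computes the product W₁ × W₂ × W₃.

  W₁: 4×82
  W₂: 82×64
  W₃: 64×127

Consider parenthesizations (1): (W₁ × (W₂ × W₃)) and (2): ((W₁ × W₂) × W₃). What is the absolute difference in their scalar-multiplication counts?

654648

Order (1) = (W₁ × (W₂ × W₃)): (W₂ × W₃): 82×64 by 64×127 → 82×127, cost 82·64·127 = 666496; (W₁ × (W₂ × W₃)): 4×82 by 82×127 → 4×127, cost 4·82·127 = 41656; cumulative 708152. Total 708152.
Order (2) = ((W₁ × W₂) × W₃): (W₁ × W₂): 4×82 by 82×64 → 4×64, cost 4·82·64 = 20992; ((W₁ × W₂) × W₃): 4×64 by 64×127 → 4×127, cost 4·64·127 = 32512; cumulative 53504. Total 53504.
Difference: |708152 − 53504| = 654648.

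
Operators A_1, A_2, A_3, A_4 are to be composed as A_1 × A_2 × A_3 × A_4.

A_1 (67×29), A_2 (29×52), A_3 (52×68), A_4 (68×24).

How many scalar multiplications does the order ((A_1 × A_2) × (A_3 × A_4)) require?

269516

(A_1 × A_2): 67×29 by 29×52 → 67×52, cost 67·29·52 = 101036
(A_3 × A_4): 52×68 by 68×24 → 52×24, cost 52·68·24 = 84864
((A_1 × A_2) × (A_3 × A_4)): 67×52 by 52×24 → 67×24, cost 67·52·24 = 83616; cumulative 269516
Total: 269516 scalar multiplications.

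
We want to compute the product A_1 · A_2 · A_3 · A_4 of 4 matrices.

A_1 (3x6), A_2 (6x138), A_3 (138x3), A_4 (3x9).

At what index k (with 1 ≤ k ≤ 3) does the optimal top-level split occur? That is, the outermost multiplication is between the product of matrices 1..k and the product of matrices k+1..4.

3

Adjacent pairs: A_1A_2 = 3·6·138 = 2484; A_2A_3 = 6·138·3 = 2484; A_3A_4 = 138·3·9 = 3726.
Length 3: A_1..A_3: k=1: 0+2484+3·6·3=2538; k=2: 2484+0+3·138·3=3726 → min 2538 | A_2..A_4: k=2: 0+3726+6·138·9=11178; k=3: 2484+0+6·3·9=2646 → min 2646.
Top-level splits: k=1: (A_1..A_1)·(A_2..A_4) → 0+2646+3·6·9 = 2808; k=2: (A_1..A_2)·(A_3..A_4) → 2484+3726+3·138·9 = 9936; k=3: (A_1..A_3)·(A_4..A_4) → 2538+0+3·3·9 = 2619.
Best split is after A_3, i.e. k = 3.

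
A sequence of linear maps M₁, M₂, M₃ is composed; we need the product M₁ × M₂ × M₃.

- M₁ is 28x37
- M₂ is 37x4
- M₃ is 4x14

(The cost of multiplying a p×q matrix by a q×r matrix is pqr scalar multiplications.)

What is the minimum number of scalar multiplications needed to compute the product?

Order (M₁ × (M₂ × M₃)): (M₂ × M₃): 37×4 by 4×14 → 37×14, cost 37·4·14 = 2072; (M₁ × (M₂ × M₃)): 28×37 by 37×14 → 28×14, cost 28·37·14 = 14504; cumulative 16576. Total 16576.
Order ((M₁ × M₂) × M₃): (M₁ × M₂): 28×37 by 37×4 → 28×4, cost 28·37·4 = 4144; ((M₁ × M₂) × M₃): 28×4 by 4×14 → 28×14, cost 28·4·14 = 1568; cumulative 5712. Total 5712.
Minimum: 5712.

5712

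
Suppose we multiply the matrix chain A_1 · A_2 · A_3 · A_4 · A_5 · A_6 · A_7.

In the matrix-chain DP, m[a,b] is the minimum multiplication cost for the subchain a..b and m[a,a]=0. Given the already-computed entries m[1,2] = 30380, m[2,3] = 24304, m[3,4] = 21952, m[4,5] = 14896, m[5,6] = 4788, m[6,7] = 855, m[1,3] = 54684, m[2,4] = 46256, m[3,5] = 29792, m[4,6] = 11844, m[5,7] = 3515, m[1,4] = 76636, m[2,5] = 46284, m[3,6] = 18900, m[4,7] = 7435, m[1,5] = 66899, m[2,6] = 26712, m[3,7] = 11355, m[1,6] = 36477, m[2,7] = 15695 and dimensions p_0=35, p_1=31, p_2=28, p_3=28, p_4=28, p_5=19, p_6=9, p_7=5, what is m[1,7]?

m[1,7] = min over k∈[1,6] of m[1,k]+m[k+1,7]+p_{0}·p_k·p_{7}.
k=1: 0 + 15695 + 35·31·5 = 21120; k=2: 30380 + 11355 + 35·28·5 = 46635; k=3: 54684 + 7435 + 35·28·5 = 67019; k=4: 76636 + 3515 + 35·28·5 = 85051; k=5: 66899 + 855 + 35·19·5 = 71079; k=6: 36477 + 0 + 35·9·5 = 38052.
Minimum: 21120 at k=1.

21120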